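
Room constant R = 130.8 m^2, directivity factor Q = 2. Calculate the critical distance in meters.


Given values:
  R = 130.8 m^2, Q = 2
Formula: d_c = 0.141 * sqrt(Q * R)
Compute Q * R = 2 * 130.8 = 261.6
Compute sqrt(261.6) = 16.1741
d_c = 0.141 * 16.1741 = 2.281

2.281 m


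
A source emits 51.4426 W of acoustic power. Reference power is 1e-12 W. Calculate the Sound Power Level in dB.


Given values:
  W = 51.4426 W
  W_ref = 1e-12 W
Formula: SWL = 10 * log10(W / W_ref)
Compute ratio: W / W_ref = 51442600000000
Compute log10: log10(51442600000000) = 13.711323
Multiply: SWL = 10 * 13.711323 = 137.11

137.11 dB


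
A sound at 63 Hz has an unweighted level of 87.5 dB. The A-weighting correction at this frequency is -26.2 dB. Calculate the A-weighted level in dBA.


Given values:
  SPL = 87.5 dB
  A-weighting at 63 Hz = -26.2 dB
Formula: L_A = SPL + A_weight
L_A = 87.5 + (-26.2)
L_A = 61.3

61.3 dBA


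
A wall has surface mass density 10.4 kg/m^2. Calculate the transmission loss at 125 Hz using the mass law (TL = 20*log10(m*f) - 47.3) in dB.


Given values:
  m = 10.4 kg/m^2, f = 125 Hz
Formula: TL = 20 * log10(m * f) - 47.3
Compute m * f = 10.4 * 125 = 1300.0
Compute log10(1300.0) = 3.113943
Compute 20 * 3.113943 = 62.2789
TL = 62.2789 - 47.3 = 14.98

14.98 dB


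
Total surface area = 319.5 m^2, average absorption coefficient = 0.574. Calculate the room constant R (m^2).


Given values:
  S = 319.5 m^2, alpha = 0.574
Formula: R = S * alpha / (1 - alpha)
Numerator: 319.5 * 0.574 = 183.393
Denominator: 1 - 0.574 = 0.426
R = 183.393 / 0.426 = 430.5

430.5 m^2


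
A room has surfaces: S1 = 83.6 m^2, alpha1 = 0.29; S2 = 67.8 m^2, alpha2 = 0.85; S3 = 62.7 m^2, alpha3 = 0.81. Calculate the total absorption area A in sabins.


Given surfaces:
  Surface 1: 83.6 * 0.29 = 24.244
  Surface 2: 67.8 * 0.85 = 57.63
  Surface 3: 62.7 * 0.81 = 50.787
Formula: A = sum(Si * alpha_i)
A = 24.244 + 57.63 + 50.787
A = 132.66

132.66 sabins


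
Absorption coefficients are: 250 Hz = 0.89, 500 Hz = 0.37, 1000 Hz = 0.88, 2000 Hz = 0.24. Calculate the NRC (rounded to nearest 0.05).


Given values:
  a_250 = 0.89, a_500 = 0.37
  a_1000 = 0.88, a_2000 = 0.24
Formula: NRC = (a250 + a500 + a1000 + a2000) / 4
Sum = 0.89 + 0.37 + 0.88 + 0.24 = 2.38
NRC = 2.38 / 4 = 0.595
Rounded to nearest 0.05: 0.6

0.6


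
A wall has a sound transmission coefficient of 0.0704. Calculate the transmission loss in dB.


Given values:
  tau = 0.0704
Formula: TL = 10 * log10(1 / tau)
Compute 1 / tau = 1 / 0.0704 = 14.2045
Compute log10(14.2045) = 1.152426
TL = 10 * 1.152426 = 11.52

11.52 dB


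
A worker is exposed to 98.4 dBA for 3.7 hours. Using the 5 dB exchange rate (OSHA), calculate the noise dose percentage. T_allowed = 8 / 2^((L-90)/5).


Given values:
  L = 98.4 dBA, T = 3.7 hours
Formula: T_allowed = 8 / 2^((L - 90) / 5)
Compute exponent: (98.4 - 90) / 5 = 1.68
Compute 2^(1.68) = 3.20428
T_allowed = 8 / 3.20428 = 2.496661 hours
Dose = (T / T_allowed) * 100
Dose = (3.7 / 2.496661) * 100 = 148.2

148.2 %


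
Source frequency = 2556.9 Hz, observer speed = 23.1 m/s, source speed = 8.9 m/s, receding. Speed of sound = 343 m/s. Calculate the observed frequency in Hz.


Given values:
  f_s = 2556.9 Hz, v_o = 23.1 m/s, v_s = 8.9 m/s
  Direction: receding
Formula: f_o = f_s * (c - v_o) / (c + v_s)
Numerator: c - v_o = 343 - 23.1 = 319.9
Denominator: c + v_s = 343 + 8.9 = 351.9
f_o = 2556.9 * 319.9 / 351.9 = 2324.39

2324.39 Hz


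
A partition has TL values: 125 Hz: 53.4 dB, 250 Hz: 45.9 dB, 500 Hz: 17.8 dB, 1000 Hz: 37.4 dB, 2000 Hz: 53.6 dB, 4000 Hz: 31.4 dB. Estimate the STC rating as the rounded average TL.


Given TL values at each frequency:
  125 Hz: 53.4 dB
  250 Hz: 45.9 dB
  500 Hz: 17.8 dB
  1000 Hz: 37.4 dB
  2000 Hz: 53.6 dB
  4000 Hz: 31.4 dB
Formula: STC ~ round(average of TL values)
Sum = 53.4 + 45.9 + 17.8 + 37.4 + 53.6 + 31.4 = 239.5
Average = 239.5 / 6 = 39.92
Rounded: 40

40


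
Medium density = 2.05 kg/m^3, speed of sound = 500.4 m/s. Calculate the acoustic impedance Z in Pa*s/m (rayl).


Given values:
  rho = 2.05 kg/m^3
  c = 500.4 m/s
Formula: Z = rho * c
Z = 2.05 * 500.4
Z = 1025.82

1025.82 rayl


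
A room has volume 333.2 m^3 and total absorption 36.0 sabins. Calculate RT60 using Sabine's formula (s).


Given values:
  V = 333.2 m^3
  A = 36.0 sabins
Formula: RT60 = 0.161 * V / A
Numerator: 0.161 * 333.2 = 53.6452
RT60 = 53.6452 / 36.0 = 1.49

1.49 s


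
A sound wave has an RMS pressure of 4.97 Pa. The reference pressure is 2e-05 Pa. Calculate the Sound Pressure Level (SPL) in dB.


Given values:
  p = 4.97 Pa
  p_ref = 2e-05 Pa
Formula: SPL = 20 * log10(p / p_ref)
Compute ratio: p / p_ref = 4.97 / 2e-05 = 248500
Compute log10: log10(248500) = 5.395326
Multiply: SPL = 20 * 5.395326 = 107.91

107.91 dB


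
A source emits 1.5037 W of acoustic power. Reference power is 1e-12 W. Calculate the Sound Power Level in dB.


Given values:
  W = 1.5037 W
  W_ref = 1e-12 W
Formula: SWL = 10 * log10(W / W_ref)
Compute ratio: W / W_ref = 1503700000000
Compute log10: log10(1503700000000) = 12.177161
Multiply: SWL = 10 * 12.177161 = 121.77

121.77 dB


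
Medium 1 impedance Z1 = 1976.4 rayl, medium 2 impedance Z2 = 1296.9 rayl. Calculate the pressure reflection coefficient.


Given values:
  Z1 = 1976.4 rayl, Z2 = 1296.9 rayl
Formula: R = (Z2 - Z1) / (Z2 + Z1)
Numerator: Z2 - Z1 = 1296.9 - 1976.4 = -679.5
Denominator: Z2 + Z1 = 1296.9 + 1976.4 = 3273.3
R = -679.5 / 3273.3 = -0.2076

-0.2076


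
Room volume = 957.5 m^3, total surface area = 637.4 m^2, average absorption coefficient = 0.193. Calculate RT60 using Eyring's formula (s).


Given values:
  V = 957.5 m^3, S = 637.4 m^2, alpha = 0.193
Formula: RT60 = 0.161 * V / (-S * ln(1 - alpha))
Compute ln(1 - 0.193) = ln(0.807) = -0.214432
Denominator: -637.4 * -0.214432 = 136.679
Numerator: 0.161 * 957.5 = 154.1575
RT60 = 154.1575 / 136.679 = 1.128

1.128 s


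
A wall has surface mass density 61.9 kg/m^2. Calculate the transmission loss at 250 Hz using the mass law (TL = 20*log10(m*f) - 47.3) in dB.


Given values:
  m = 61.9 kg/m^2, f = 250 Hz
Formula: TL = 20 * log10(m * f) - 47.3
Compute m * f = 61.9 * 250 = 15475.0
Compute log10(15475.0) = 4.189631
Compute 20 * 4.189631 = 83.7926
TL = 83.7926 - 47.3 = 36.49

36.49 dB


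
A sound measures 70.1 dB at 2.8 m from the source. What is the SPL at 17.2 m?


Given values:
  SPL1 = 70.1 dB, r1 = 2.8 m, r2 = 17.2 m
Formula: SPL2 = SPL1 - 20 * log10(r2 / r1)
Compute ratio: r2 / r1 = 17.2 / 2.8 = 6.1429
Compute log10: log10(6.1429) = 0.788373
Compute drop: 20 * 0.788373 = 15.7675
SPL2 = 70.1 - 15.7675 = 54.33

54.33 dB


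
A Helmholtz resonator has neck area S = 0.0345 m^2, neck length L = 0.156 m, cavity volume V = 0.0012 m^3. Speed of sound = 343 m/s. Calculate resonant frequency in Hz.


Given values:
  S = 0.0345 m^2, L = 0.156 m, V = 0.0012 m^3, c = 343 m/s
Formula: f = (c / (2*pi)) * sqrt(S / (V * L))
Compute V * L = 0.0012 * 0.156 = 0.0001872
Compute S / (V * L) = 0.0345 / 0.0001872 = 184.2949
Compute sqrt(184.2949) = 13.575526
Compute c / (2*pi) = 343 / 6.283185 = 54.590148
f = 54.590148 * 13.575526 = 741.09

741.09 Hz


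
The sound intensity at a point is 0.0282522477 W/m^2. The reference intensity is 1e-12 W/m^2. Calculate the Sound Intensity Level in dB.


Given values:
  I = 0.0282522477 W/m^2
  I_ref = 1e-12 W/m^2
Formula: SIL = 10 * log10(I / I_ref)
Compute ratio: I / I_ref = 28252247700
Compute log10: log10(28252247700) = 10.451053
Multiply: SIL = 10 * 10.451053 = 104.51

104.51 dB


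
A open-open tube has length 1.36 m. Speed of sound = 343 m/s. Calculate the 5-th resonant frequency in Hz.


Given values:
  Tube type: open-open, L = 1.36 m, c = 343 m/s, n = 5
Formula: f_n = n * c / (2 * L)
Compute 2 * L = 2 * 1.36 = 2.72
f = 5 * 343 / 2.72
f = 630.51

630.51 Hz


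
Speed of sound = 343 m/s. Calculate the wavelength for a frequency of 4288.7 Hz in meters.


Given values:
  c = 343 m/s, f = 4288.7 Hz
Formula: lambda = c / f
lambda = 343 / 4288.7
lambda = 0.08

0.08 m


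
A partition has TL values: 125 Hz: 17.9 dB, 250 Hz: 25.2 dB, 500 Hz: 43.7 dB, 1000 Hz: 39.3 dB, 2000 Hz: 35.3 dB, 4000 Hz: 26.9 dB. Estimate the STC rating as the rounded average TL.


Given TL values at each frequency:
  125 Hz: 17.9 dB
  250 Hz: 25.2 dB
  500 Hz: 43.7 dB
  1000 Hz: 39.3 dB
  2000 Hz: 35.3 dB
  4000 Hz: 26.9 dB
Formula: STC ~ round(average of TL values)
Sum = 17.9 + 25.2 + 43.7 + 39.3 + 35.3 + 26.9 = 188.3
Average = 188.3 / 6 = 31.38
Rounded: 31

31


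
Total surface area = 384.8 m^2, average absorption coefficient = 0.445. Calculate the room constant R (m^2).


Given values:
  S = 384.8 m^2, alpha = 0.445
Formula: R = S * alpha / (1 - alpha)
Numerator: 384.8 * 0.445 = 171.236
Denominator: 1 - 0.445 = 0.555
R = 171.236 / 0.555 = 308.53

308.53 m^2


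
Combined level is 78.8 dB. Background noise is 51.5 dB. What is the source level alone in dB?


Given values:
  L_total = 78.8 dB, L_bg = 51.5 dB
Formula: L_source = 10 * log10(10^(L_total/10) - 10^(L_bg/10))
Convert to linear:
  10^(78.8/10) = 75857757.5029
  10^(51.5/10) = 141253.7545
Difference: 75857757.5029 - 141253.7545 = 75716503.7484
L_source = 10 * log10(75716503.7484) = 78.79

78.79 dB


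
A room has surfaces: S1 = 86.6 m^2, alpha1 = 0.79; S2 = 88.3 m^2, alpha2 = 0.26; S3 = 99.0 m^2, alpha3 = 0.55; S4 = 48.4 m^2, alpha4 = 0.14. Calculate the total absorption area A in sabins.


Given surfaces:
  Surface 1: 86.6 * 0.79 = 68.414
  Surface 2: 88.3 * 0.26 = 22.958
  Surface 3: 99.0 * 0.55 = 54.45
  Surface 4: 48.4 * 0.14 = 6.776
Formula: A = sum(Si * alpha_i)
A = 68.414 + 22.958 + 54.45 + 6.776
A = 152.6

152.6 sabins


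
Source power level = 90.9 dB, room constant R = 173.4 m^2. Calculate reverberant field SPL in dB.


Given values:
  Lw = 90.9 dB, R = 173.4 m^2
Formula: SPL = Lw + 10 * log10(4 / R)
Compute 4 / R = 4 / 173.4 = 0.023068
Compute 10 * log10(0.023068) = -16.3699
SPL = 90.9 + (-16.3699) = 74.53

74.53 dB


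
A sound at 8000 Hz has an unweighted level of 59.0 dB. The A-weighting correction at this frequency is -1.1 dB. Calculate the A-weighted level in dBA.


Given values:
  SPL = 59.0 dB
  A-weighting at 8000 Hz = -1.1 dB
Formula: L_A = SPL + A_weight
L_A = 59.0 + (-1.1)
L_A = 57.9

57.9 dBA


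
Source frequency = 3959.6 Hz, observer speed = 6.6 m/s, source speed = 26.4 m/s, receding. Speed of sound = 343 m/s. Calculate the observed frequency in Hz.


Given values:
  f_s = 3959.6 Hz, v_o = 6.6 m/s, v_s = 26.4 m/s
  Direction: receding
Formula: f_o = f_s * (c - v_o) / (c + v_s)
Numerator: c - v_o = 343 - 6.6 = 336.4
Denominator: c + v_s = 343 + 26.4 = 369.4
f_o = 3959.6 * 336.4 / 369.4 = 3605.87

3605.87 Hz


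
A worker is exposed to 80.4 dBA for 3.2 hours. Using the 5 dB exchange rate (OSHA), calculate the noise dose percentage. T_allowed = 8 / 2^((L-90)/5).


Given values:
  L = 80.4 dBA, T = 3.2 hours
Formula: T_allowed = 8 / 2^((L - 90) / 5)
Compute exponent: (80.4 - 90) / 5 = -1.92
Compute 2^(-1.92) = 0.264255
T_allowed = 8 / 0.264255 = 30.273789 hours
Dose = (T / T_allowed) * 100
Dose = (3.2 / 30.273789) * 100 = 10.57

10.57 %


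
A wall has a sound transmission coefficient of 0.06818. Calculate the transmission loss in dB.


Given values:
  tau = 0.06818
Formula: TL = 10 * log10(1 / tau)
Compute 1 / tau = 1 / 0.06818 = 14.6671
Compute log10(14.6671) = 1.166344
TL = 10 * 1.166344 = 11.66

11.66 dB


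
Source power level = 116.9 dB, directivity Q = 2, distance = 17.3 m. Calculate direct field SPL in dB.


Given values:
  Lw = 116.9 dB, Q = 2, r = 17.3 m
Formula: SPL = Lw + 10 * log10(Q / (4 * pi * r^2))
Compute 4 * pi * r^2 = 4 * pi * 17.3^2 = 3760.9891
Compute Q / denom = 2 / 3760.9891 = 0.00053178
Compute 10 * log10(0.00053178) = -32.7427
SPL = 116.9 + (-32.7427) = 84.16

84.16 dB


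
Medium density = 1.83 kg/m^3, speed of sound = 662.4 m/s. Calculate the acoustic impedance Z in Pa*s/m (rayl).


Given values:
  rho = 1.83 kg/m^3
  c = 662.4 m/s
Formula: Z = rho * c
Z = 1.83 * 662.4
Z = 1212.19

1212.19 rayl


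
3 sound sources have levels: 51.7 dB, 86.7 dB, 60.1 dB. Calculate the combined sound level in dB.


Formula: L_total = 10 * log10( sum(10^(Li/10)) )
  Source 1: 10^(51.7/10) = 147910.8388
  Source 2: 10^(86.7/10) = 467735141.2872
  Source 3: 10^(60.1/10) = 1023292.9923
Sum of linear values = 468906345.1183
L_total = 10 * log10(468906345.1183) = 86.71

86.71 dB


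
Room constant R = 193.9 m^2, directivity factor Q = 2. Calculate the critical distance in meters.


Given values:
  R = 193.9 m^2, Q = 2
Formula: d_c = 0.141 * sqrt(Q * R)
Compute Q * R = 2 * 193.9 = 387.8
Compute sqrt(387.8) = 19.6926
d_c = 0.141 * 19.6926 = 2.777

2.777 m


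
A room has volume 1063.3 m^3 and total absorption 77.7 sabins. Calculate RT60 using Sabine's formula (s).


Given values:
  V = 1063.3 m^3
  A = 77.7 sabins
Formula: RT60 = 0.161 * V / A
Numerator: 0.161 * 1063.3 = 171.1913
RT60 = 171.1913 / 77.7 = 2.203

2.203 s


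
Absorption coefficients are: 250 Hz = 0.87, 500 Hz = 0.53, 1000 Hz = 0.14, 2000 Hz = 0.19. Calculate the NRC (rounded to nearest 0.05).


Given values:
  a_250 = 0.87, a_500 = 0.53
  a_1000 = 0.14, a_2000 = 0.19
Formula: NRC = (a250 + a500 + a1000 + a2000) / 4
Sum = 0.87 + 0.53 + 0.14 + 0.19 = 1.73
NRC = 1.73 / 4 = 0.4325
Rounded to nearest 0.05: 0.45

0.45


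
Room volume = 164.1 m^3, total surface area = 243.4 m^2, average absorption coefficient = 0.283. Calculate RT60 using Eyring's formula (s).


Given values:
  V = 164.1 m^3, S = 243.4 m^2, alpha = 0.283
Formula: RT60 = 0.161 * V / (-S * ln(1 - alpha))
Compute ln(1 - 0.283) = ln(0.717) = -0.332679
Denominator: -243.4 * -0.332679 = 80.9741
Numerator: 0.161 * 164.1 = 26.4201
RT60 = 26.4201 / 80.9741 = 0.326

0.326 s


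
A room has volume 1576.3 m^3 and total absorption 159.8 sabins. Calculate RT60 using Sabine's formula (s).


Given values:
  V = 1576.3 m^3
  A = 159.8 sabins
Formula: RT60 = 0.161 * V / A
Numerator: 0.161 * 1576.3 = 253.7843
RT60 = 253.7843 / 159.8 = 1.588

1.588 s


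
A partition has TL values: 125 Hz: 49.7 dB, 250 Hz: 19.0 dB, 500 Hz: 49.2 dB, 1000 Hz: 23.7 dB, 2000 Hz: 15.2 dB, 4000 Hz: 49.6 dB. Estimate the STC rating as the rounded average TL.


Given TL values at each frequency:
  125 Hz: 49.7 dB
  250 Hz: 19.0 dB
  500 Hz: 49.2 dB
  1000 Hz: 23.7 dB
  2000 Hz: 15.2 dB
  4000 Hz: 49.6 dB
Formula: STC ~ round(average of TL values)
Sum = 49.7 + 19.0 + 49.2 + 23.7 + 15.2 + 49.6 = 206.4
Average = 206.4 / 6 = 34.4
Rounded: 34

34


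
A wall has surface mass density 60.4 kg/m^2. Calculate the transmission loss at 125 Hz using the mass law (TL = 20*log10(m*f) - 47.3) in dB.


Given values:
  m = 60.4 kg/m^2, f = 125 Hz
Formula: TL = 20 * log10(m * f) - 47.3
Compute m * f = 60.4 * 125 = 7550.0
Compute log10(7550.0) = 3.877947
Compute 20 * 3.877947 = 77.5589
TL = 77.5589 - 47.3 = 30.26

30.26 dB


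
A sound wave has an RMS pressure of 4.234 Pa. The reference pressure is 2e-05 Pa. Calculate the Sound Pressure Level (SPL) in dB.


Given values:
  p = 4.234 Pa
  p_ref = 2e-05 Pa
Formula: SPL = 20 * log10(p / p_ref)
Compute ratio: p / p_ref = 4.234 / 2e-05 = 211700
Compute log10: log10(211700) = 5.325721
Multiply: SPL = 20 * 5.325721 = 106.51

106.51 dB


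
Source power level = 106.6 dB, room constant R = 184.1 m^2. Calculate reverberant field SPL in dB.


Given values:
  Lw = 106.6 dB, R = 184.1 m^2
Formula: SPL = Lw + 10 * log10(4 / R)
Compute 4 / R = 4 / 184.1 = 0.021727
Compute 10 * log10(0.021727) = -16.63
SPL = 106.6 + (-16.63) = 89.97

89.97 dB


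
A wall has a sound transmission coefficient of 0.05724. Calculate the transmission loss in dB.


Given values:
  tau = 0.05724
Formula: TL = 10 * log10(1 / tau)
Compute 1 / tau = 1 / 0.05724 = 17.4703
Compute log10(17.4703) = 1.2423
TL = 10 * 1.2423 = 12.42

12.42 dB


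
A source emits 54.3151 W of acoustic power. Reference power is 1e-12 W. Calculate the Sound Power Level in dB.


Given values:
  W = 54.3151 W
  W_ref = 1e-12 W
Formula: SWL = 10 * log10(W / W_ref)
Compute ratio: W / W_ref = 54315100000000
Compute log10: log10(54315100000000) = 13.734921
Multiply: SWL = 10 * 13.734921 = 137.35

137.35 dB


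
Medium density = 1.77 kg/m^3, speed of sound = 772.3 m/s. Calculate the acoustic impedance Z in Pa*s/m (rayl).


Given values:
  rho = 1.77 kg/m^3
  c = 772.3 m/s
Formula: Z = rho * c
Z = 1.77 * 772.3
Z = 1366.97

1366.97 rayl


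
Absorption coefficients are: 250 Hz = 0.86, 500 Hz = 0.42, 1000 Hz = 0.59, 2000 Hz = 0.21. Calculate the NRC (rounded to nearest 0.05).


Given values:
  a_250 = 0.86, a_500 = 0.42
  a_1000 = 0.59, a_2000 = 0.21
Formula: NRC = (a250 + a500 + a1000 + a2000) / 4
Sum = 0.86 + 0.42 + 0.59 + 0.21 = 2.08
NRC = 2.08 / 4 = 0.52
Rounded to nearest 0.05: 0.5

0.5


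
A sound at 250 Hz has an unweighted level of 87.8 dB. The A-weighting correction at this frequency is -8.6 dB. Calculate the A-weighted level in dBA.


Given values:
  SPL = 87.8 dB
  A-weighting at 250 Hz = -8.6 dB
Formula: L_A = SPL + A_weight
L_A = 87.8 + (-8.6)
L_A = 79.2

79.2 dBA


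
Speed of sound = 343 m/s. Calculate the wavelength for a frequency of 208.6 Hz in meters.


Given values:
  c = 343 m/s, f = 208.6 Hz
Formula: lambda = c / f
lambda = 343 / 208.6
lambda = 1.6443

1.6443 m


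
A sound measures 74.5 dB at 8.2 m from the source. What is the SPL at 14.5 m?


Given values:
  SPL1 = 74.5 dB, r1 = 8.2 m, r2 = 14.5 m
Formula: SPL2 = SPL1 - 20 * log10(r2 / r1)
Compute ratio: r2 / r1 = 14.5 / 8.2 = 1.7683
Compute log10: log10(1.7683) = 0.247556
Compute drop: 20 * 0.247556 = 4.9511
SPL2 = 74.5 - 4.9511 = 69.55

69.55 dB


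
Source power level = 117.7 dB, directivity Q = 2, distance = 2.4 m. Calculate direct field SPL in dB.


Given values:
  Lw = 117.7 dB, Q = 2, r = 2.4 m
Formula: SPL = Lw + 10 * log10(Q / (4 * pi * r^2))
Compute 4 * pi * r^2 = 4 * pi * 2.4^2 = 72.3823
Compute Q / denom = 2 / 72.3823 = 0.02763106
Compute 10 * log10(0.02763106) = -15.586
SPL = 117.7 + (-15.586) = 102.11

102.11 dB


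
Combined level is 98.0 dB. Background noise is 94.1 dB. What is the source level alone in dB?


Given values:
  L_total = 98.0 dB, L_bg = 94.1 dB
Formula: L_source = 10 * log10(10^(L_total/10) - 10^(L_bg/10))
Convert to linear:
  10^(98.0/10) = 6309573444.8019
  10^(94.1/10) = 2570395782.7689
Difference: 6309573444.8019 - 2570395782.7689 = 3739177662.033
L_source = 10 * log10(3739177662.033) = 95.73

95.73 dB


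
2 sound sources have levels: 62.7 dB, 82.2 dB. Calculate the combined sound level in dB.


Formula: L_total = 10 * log10( sum(10^(Li/10)) )
  Source 1: 10^(62.7/10) = 1862087.1367
  Source 2: 10^(82.2/10) = 165958690.7438
Sum of linear values = 167820777.8805
L_total = 10 * log10(167820777.8805) = 82.25

82.25 dB


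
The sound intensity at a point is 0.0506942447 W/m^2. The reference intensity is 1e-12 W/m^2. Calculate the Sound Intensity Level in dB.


Given values:
  I = 0.0506942447 W/m^2
  I_ref = 1e-12 W/m^2
Formula: SIL = 10 * log10(I / I_ref)
Compute ratio: I / I_ref = 50694244700
Compute log10: log10(50694244700) = 10.704959
Multiply: SIL = 10 * 10.704959 = 107.05

107.05 dB


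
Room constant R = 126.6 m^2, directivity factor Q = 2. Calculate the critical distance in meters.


Given values:
  R = 126.6 m^2, Q = 2
Formula: d_c = 0.141 * sqrt(Q * R)
Compute Q * R = 2 * 126.6 = 253.2
Compute sqrt(253.2) = 15.9123
d_c = 0.141 * 15.9123 = 2.244

2.244 m


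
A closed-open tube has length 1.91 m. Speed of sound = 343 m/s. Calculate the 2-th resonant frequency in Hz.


Given values:
  Tube type: closed-open, L = 1.91 m, c = 343 m/s, n = 2
Formula: f_n = (2n - 1) * c / (4 * L)
Compute 2n - 1 = 2*2 - 1 = 3
Compute 4 * L = 4 * 1.91 = 7.64
f = 3 * 343 / 7.64
f = 134.69

134.69 Hz


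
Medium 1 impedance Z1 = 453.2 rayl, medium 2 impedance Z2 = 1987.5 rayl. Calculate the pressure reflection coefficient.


Given values:
  Z1 = 453.2 rayl, Z2 = 1987.5 rayl
Formula: R = (Z2 - Z1) / (Z2 + Z1)
Numerator: Z2 - Z1 = 1987.5 - 453.2 = 1534.3
Denominator: Z2 + Z1 = 1987.5 + 453.2 = 2440.7
R = 1534.3 / 2440.7 = 0.6286

0.6286


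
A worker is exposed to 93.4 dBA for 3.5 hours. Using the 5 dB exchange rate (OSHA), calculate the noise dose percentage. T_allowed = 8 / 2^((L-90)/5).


Given values:
  L = 93.4 dBA, T = 3.5 hours
Formula: T_allowed = 8 / 2^((L - 90) / 5)
Compute exponent: (93.4 - 90) / 5 = 0.68
Compute 2^(0.68) = 1.60214
T_allowed = 8 / 1.60214 = 4.993321 hours
Dose = (T / T_allowed) * 100
Dose = (3.5 / 4.993321) * 100 = 70.09

70.09 %


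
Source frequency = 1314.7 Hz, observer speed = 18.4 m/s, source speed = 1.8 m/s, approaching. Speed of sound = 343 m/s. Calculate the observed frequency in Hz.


Given values:
  f_s = 1314.7 Hz, v_o = 18.4 m/s, v_s = 1.8 m/s
  Direction: approaching
Formula: f_o = f_s * (c + v_o) / (c - v_s)
Numerator: c + v_o = 343 + 18.4 = 361.4
Denominator: c - v_s = 343 - 1.8 = 341.2
f_o = 1314.7 * 361.4 / 341.2 = 1392.53

1392.53 Hz


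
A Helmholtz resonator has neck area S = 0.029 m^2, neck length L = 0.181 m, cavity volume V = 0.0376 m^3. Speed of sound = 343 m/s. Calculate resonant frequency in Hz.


Given values:
  S = 0.029 m^2, L = 0.181 m, V = 0.0376 m^3, c = 343 m/s
Formula: f = (c / (2*pi)) * sqrt(S / (V * L))
Compute V * L = 0.0376 * 0.181 = 0.0068056
Compute S / (V * L) = 0.029 / 0.0068056 = 4.2612
Compute sqrt(4.2612) = 2.064267
Compute c / (2*pi) = 343 / 6.283185 = 54.590148
f = 54.590148 * 2.064267 = 112.69

112.69 Hz


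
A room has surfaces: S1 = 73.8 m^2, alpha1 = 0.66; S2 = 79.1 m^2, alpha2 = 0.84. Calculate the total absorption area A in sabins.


Given surfaces:
  Surface 1: 73.8 * 0.66 = 48.708
  Surface 2: 79.1 * 0.84 = 66.444
Formula: A = sum(Si * alpha_i)
A = 48.708 + 66.444
A = 115.15

115.15 sabins


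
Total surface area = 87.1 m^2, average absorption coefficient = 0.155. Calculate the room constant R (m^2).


Given values:
  S = 87.1 m^2, alpha = 0.155
Formula: R = S * alpha / (1 - alpha)
Numerator: 87.1 * 0.155 = 13.5005
Denominator: 1 - 0.155 = 0.845
R = 13.5005 / 0.845 = 15.98

15.98 m^2


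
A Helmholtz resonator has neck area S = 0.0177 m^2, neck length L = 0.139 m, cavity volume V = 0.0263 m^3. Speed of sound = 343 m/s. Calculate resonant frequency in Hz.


Given values:
  S = 0.0177 m^2, L = 0.139 m, V = 0.0263 m^3, c = 343 m/s
Formula: f = (c / (2*pi)) * sqrt(S / (V * L))
Compute V * L = 0.0263 * 0.139 = 0.0036557
Compute S / (V * L) = 0.0177 / 0.0036557 = 4.8418
Compute sqrt(4.8418) = 2.200409
Compute c / (2*pi) = 343 / 6.283185 = 54.590148
f = 54.590148 * 2.200409 = 120.12

120.12 Hz


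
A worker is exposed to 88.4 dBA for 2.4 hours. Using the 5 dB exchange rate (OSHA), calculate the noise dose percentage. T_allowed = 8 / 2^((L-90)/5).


Given values:
  L = 88.4 dBA, T = 2.4 hours
Formula: T_allowed = 8 / 2^((L - 90) / 5)
Compute exponent: (88.4 - 90) / 5 = -0.32
Compute 2^(-0.32) = 0.80107
T_allowed = 8 / 0.80107 = 9.986643 hours
Dose = (T / T_allowed) * 100
Dose = (2.4 / 9.986643) * 100 = 24.03

24.03 %


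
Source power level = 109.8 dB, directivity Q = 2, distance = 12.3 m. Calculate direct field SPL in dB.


Given values:
  Lw = 109.8 dB, Q = 2, r = 12.3 m
Formula: SPL = Lw + 10 * log10(Q / (4 * pi * r^2))
Compute 4 * pi * r^2 = 4 * pi * 12.3^2 = 1901.1662
Compute Q / denom = 2 / 1901.1662 = 0.00105199
Compute 10 * log10(0.00105199) = -29.7799
SPL = 109.8 + (-29.7799) = 80.02

80.02 dB


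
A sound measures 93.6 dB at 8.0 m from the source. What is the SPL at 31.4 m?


Given values:
  SPL1 = 93.6 dB, r1 = 8.0 m, r2 = 31.4 m
Formula: SPL2 = SPL1 - 20 * log10(r2 / r1)
Compute ratio: r2 / r1 = 31.4 / 8.0 = 3.925
Compute log10: log10(3.925) = 0.59384
Compute drop: 20 * 0.59384 = 11.8768
SPL2 = 93.6 - 11.8768 = 81.72

81.72 dB


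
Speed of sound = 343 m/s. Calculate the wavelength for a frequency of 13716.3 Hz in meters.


Given values:
  c = 343 m/s, f = 13716.3 Hz
Formula: lambda = c / f
lambda = 343 / 13716.3
lambda = 0.025

0.025 m


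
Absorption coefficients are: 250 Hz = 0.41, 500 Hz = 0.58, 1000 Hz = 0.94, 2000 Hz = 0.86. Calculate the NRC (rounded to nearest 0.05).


Given values:
  a_250 = 0.41, a_500 = 0.58
  a_1000 = 0.94, a_2000 = 0.86
Formula: NRC = (a250 + a500 + a1000 + a2000) / 4
Sum = 0.41 + 0.58 + 0.94 + 0.86 = 2.79
NRC = 2.79 / 4 = 0.6975
Rounded to nearest 0.05: 0.7

0.7


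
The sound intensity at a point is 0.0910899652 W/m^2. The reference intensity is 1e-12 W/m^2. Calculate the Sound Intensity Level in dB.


Given values:
  I = 0.0910899652 W/m^2
  I_ref = 1e-12 W/m^2
Formula: SIL = 10 * log10(I / I_ref)
Compute ratio: I / I_ref = 91089965200
Compute log10: log10(91089965200) = 10.959471
Multiply: SIL = 10 * 10.959471 = 109.59

109.59 dB


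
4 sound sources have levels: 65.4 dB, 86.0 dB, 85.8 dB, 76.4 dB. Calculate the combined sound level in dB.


Formula: L_total = 10 * log10( sum(10^(Li/10)) )
  Source 1: 10^(65.4/10) = 3467368.5045
  Source 2: 10^(86.0/10) = 398107170.5535
  Source 3: 10^(85.8/10) = 380189396.3206
  Source 4: 10^(76.4/10) = 43651583.224
Sum of linear values = 825415518.6026
L_total = 10 * log10(825415518.6026) = 89.17

89.17 dB


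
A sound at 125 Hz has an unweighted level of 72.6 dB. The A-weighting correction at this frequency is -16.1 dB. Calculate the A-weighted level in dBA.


Given values:
  SPL = 72.6 dB
  A-weighting at 125 Hz = -16.1 dB
Formula: L_A = SPL + A_weight
L_A = 72.6 + (-16.1)
L_A = 56.5

56.5 dBA


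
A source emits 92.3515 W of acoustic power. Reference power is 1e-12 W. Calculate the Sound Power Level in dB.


Given values:
  W = 92.3515 W
  W_ref = 1e-12 W
Formula: SWL = 10 * log10(W / W_ref)
Compute ratio: W / W_ref = 92351500000000
Compute log10: log10(92351500000000) = 13.965444
Multiply: SWL = 10 * 13.965444 = 139.65

139.65 dB


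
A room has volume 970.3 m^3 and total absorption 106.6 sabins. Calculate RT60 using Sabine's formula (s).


Given values:
  V = 970.3 m^3
  A = 106.6 sabins
Formula: RT60 = 0.161 * V / A
Numerator: 0.161 * 970.3 = 156.2183
RT60 = 156.2183 / 106.6 = 1.465

1.465 s


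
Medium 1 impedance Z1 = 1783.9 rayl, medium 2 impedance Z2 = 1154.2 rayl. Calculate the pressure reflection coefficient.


Given values:
  Z1 = 1783.9 rayl, Z2 = 1154.2 rayl
Formula: R = (Z2 - Z1) / (Z2 + Z1)
Numerator: Z2 - Z1 = 1154.2 - 1783.9 = -629.7
Denominator: Z2 + Z1 = 1154.2 + 1783.9 = 2938.1
R = -629.7 / 2938.1 = -0.2143

-0.2143


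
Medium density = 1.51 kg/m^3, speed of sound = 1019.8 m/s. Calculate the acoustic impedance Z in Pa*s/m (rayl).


Given values:
  rho = 1.51 kg/m^3
  c = 1019.8 m/s
Formula: Z = rho * c
Z = 1.51 * 1019.8
Z = 1539.9

1539.9 rayl


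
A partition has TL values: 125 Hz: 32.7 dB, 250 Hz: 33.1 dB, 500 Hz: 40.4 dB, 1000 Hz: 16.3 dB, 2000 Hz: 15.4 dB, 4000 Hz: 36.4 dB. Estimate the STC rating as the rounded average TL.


Given TL values at each frequency:
  125 Hz: 32.7 dB
  250 Hz: 33.1 dB
  500 Hz: 40.4 dB
  1000 Hz: 16.3 dB
  2000 Hz: 15.4 dB
  4000 Hz: 36.4 dB
Formula: STC ~ round(average of TL values)
Sum = 32.7 + 33.1 + 40.4 + 16.3 + 15.4 + 36.4 = 174.3
Average = 174.3 / 6 = 29.05
Rounded: 29

29


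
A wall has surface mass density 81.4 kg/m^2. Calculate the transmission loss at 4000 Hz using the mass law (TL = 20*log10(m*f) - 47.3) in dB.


Given values:
  m = 81.4 kg/m^2, f = 4000 Hz
Formula: TL = 20 * log10(m * f) - 47.3
Compute m * f = 81.4 * 4000 = 325600.0
Compute log10(325600.0) = 5.512684
Compute 20 * 5.512684 = 110.2537
TL = 110.2537 - 47.3 = 62.95

62.95 dB


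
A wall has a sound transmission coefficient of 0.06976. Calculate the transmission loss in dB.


Given values:
  tau = 0.06976
Formula: TL = 10 * log10(1 / tau)
Compute 1 / tau = 1 / 0.06976 = 14.3349
Compute log10(14.3349) = 1.156395
TL = 10 * 1.156395 = 11.56

11.56 dB


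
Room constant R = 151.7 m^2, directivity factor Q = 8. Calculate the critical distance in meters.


Given values:
  R = 151.7 m^2, Q = 8
Formula: d_c = 0.141 * sqrt(Q * R)
Compute Q * R = 8 * 151.7 = 1213.6
Compute sqrt(1213.6) = 34.8368
d_c = 0.141 * 34.8368 = 4.912

4.912 m


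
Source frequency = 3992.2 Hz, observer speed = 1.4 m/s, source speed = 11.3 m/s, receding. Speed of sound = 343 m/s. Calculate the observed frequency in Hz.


Given values:
  f_s = 3992.2 Hz, v_o = 1.4 m/s, v_s = 11.3 m/s
  Direction: receding
Formula: f_o = f_s * (c - v_o) / (c + v_s)
Numerator: c - v_o = 343 - 1.4 = 341.6
Denominator: c + v_s = 343 + 11.3 = 354.3
f_o = 3992.2 * 341.6 / 354.3 = 3849.1

3849.1 Hz


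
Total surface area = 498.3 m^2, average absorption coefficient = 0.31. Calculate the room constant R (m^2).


Given values:
  S = 498.3 m^2, alpha = 0.31
Formula: R = S * alpha / (1 - alpha)
Numerator: 498.3 * 0.31 = 154.473
Denominator: 1 - 0.31 = 0.69
R = 154.473 / 0.69 = 223.87

223.87 m^2


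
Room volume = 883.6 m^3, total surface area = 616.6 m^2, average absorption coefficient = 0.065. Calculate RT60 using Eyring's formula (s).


Given values:
  V = 883.6 m^3, S = 616.6 m^2, alpha = 0.065
Formula: RT60 = 0.161 * V / (-S * ln(1 - alpha))
Compute ln(1 - 0.065) = ln(0.935) = -0.067209
Denominator: -616.6 * -0.067209 = 41.4411
Numerator: 0.161 * 883.6 = 142.2596
RT60 = 142.2596 / 41.4411 = 3.433

3.433 s


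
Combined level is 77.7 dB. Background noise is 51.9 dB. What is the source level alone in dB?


Given values:
  L_total = 77.7 dB, L_bg = 51.9 dB
Formula: L_source = 10 * log10(10^(L_total/10) - 10^(L_bg/10))
Convert to linear:
  10^(77.7/10) = 58884365.5356
  10^(51.9/10) = 154881.6619
Difference: 58884365.5356 - 154881.6619 = 58729483.8737
L_source = 10 * log10(58729483.8737) = 77.69

77.69 dB


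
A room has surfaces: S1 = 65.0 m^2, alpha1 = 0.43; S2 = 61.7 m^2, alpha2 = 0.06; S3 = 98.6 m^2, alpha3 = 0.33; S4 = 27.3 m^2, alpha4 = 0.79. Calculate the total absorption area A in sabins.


Given surfaces:
  Surface 1: 65.0 * 0.43 = 27.95
  Surface 2: 61.7 * 0.06 = 3.702
  Surface 3: 98.6 * 0.33 = 32.538
  Surface 4: 27.3 * 0.79 = 21.567
Formula: A = sum(Si * alpha_i)
A = 27.95 + 3.702 + 32.538 + 21.567
A = 85.76

85.76 sabins


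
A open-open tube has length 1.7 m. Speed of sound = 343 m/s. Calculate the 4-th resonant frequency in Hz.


Given values:
  Tube type: open-open, L = 1.7 m, c = 343 m/s, n = 4
Formula: f_n = n * c / (2 * L)
Compute 2 * L = 2 * 1.7 = 3.4
f = 4 * 343 / 3.4
f = 403.53

403.53 Hz


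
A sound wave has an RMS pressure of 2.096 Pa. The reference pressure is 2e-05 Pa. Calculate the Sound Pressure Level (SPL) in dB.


Given values:
  p = 2.096 Pa
  p_ref = 2e-05 Pa
Formula: SPL = 20 * log10(p / p_ref)
Compute ratio: p / p_ref = 2.096 / 2e-05 = 104800
Compute log10: log10(104800) = 5.020361
Multiply: SPL = 20 * 5.020361 = 100.41

100.41 dB


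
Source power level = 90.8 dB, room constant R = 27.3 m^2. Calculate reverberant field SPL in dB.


Given values:
  Lw = 90.8 dB, R = 27.3 m^2
Formula: SPL = Lw + 10 * log10(4 / R)
Compute 4 / R = 4 / 27.3 = 0.14652
Compute 10 * log10(0.14652) = -8.341
SPL = 90.8 + (-8.341) = 82.46

82.46 dB


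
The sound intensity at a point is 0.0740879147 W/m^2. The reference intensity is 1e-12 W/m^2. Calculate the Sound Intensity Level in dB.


Given values:
  I = 0.0740879147 W/m^2
  I_ref = 1e-12 W/m^2
Formula: SIL = 10 * log10(I / I_ref)
Compute ratio: I / I_ref = 74087914700
Compute log10: log10(74087914700) = 10.869747
Multiply: SIL = 10 * 10.869747 = 108.7

108.7 dB


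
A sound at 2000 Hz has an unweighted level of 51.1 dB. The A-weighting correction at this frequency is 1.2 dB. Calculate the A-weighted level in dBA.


Given values:
  SPL = 51.1 dB
  A-weighting at 2000 Hz = 1.2 dB
Formula: L_A = SPL + A_weight
L_A = 51.1 + (1.2)
L_A = 52.3

52.3 dBA


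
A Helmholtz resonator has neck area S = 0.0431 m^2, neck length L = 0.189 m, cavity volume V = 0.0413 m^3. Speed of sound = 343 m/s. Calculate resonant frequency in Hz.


Given values:
  S = 0.0431 m^2, L = 0.189 m, V = 0.0413 m^3, c = 343 m/s
Formula: f = (c / (2*pi)) * sqrt(S / (V * L))
Compute V * L = 0.0413 * 0.189 = 0.0078057
Compute S / (V * L) = 0.0431 / 0.0078057 = 5.5216
Compute sqrt(5.5216) = 2.349809
Compute c / (2*pi) = 343 / 6.283185 = 54.590148
f = 54.590148 * 2.349809 = 128.28

128.28 Hz


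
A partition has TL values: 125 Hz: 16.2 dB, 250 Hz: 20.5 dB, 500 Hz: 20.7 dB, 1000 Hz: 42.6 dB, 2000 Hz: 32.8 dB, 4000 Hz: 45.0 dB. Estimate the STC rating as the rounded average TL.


Given TL values at each frequency:
  125 Hz: 16.2 dB
  250 Hz: 20.5 dB
  500 Hz: 20.7 dB
  1000 Hz: 42.6 dB
  2000 Hz: 32.8 dB
  4000 Hz: 45.0 dB
Formula: STC ~ round(average of TL values)
Sum = 16.2 + 20.5 + 20.7 + 42.6 + 32.8 + 45.0 = 177.8
Average = 177.8 / 6 = 29.63
Rounded: 30

30


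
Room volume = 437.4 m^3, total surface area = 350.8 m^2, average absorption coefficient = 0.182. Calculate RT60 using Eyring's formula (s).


Given values:
  V = 437.4 m^3, S = 350.8 m^2, alpha = 0.182
Formula: RT60 = 0.161 * V / (-S * ln(1 - alpha))
Compute ln(1 - 0.182) = ln(0.818) = -0.200893
Denominator: -350.8 * -0.200893 = 70.4733
Numerator: 0.161 * 437.4 = 70.4214
RT60 = 70.4214 / 70.4733 = 0.999

0.999 s


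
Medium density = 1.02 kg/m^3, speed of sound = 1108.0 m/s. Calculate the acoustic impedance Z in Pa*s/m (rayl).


Given values:
  rho = 1.02 kg/m^3
  c = 1108.0 m/s
Formula: Z = rho * c
Z = 1.02 * 1108.0
Z = 1130.16

1130.16 rayl


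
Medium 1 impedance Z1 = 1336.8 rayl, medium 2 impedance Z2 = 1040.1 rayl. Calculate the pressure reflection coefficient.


Given values:
  Z1 = 1336.8 rayl, Z2 = 1040.1 rayl
Formula: R = (Z2 - Z1) / (Z2 + Z1)
Numerator: Z2 - Z1 = 1040.1 - 1336.8 = -296.7
Denominator: Z2 + Z1 = 1040.1 + 1336.8 = 2376.9
R = -296.7 / 2376.9 = -0.1248

-0.1248


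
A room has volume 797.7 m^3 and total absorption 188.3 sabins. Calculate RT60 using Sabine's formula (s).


Given values:
  V = 797.7 m^3
  A = 188.3 sabins
Formula: RT60 = 0.161 * V / A
Numerator: 0.161 * 797.7 = 128.4297
RT60 = 128.4297 / 188.3 = 0.682

0.682 s


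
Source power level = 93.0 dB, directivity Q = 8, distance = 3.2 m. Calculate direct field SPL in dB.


Given values:
  Lw = 93.0 dB, Q = 8, r = 3.2 m
Formula: SPL = Lw + 10 * log10(Q / (4 * pi * r^2))
Compute 4 * pi * r^2 = 4 * pi * 3.2^2 = 128.6796
Compute Q / denom = 8 / 128.6796 = 0.06216992
Compute 10 * log10(0.06216992) = -12.0642
SPL = 93.0 + (-12.0642) = 80.94

80.94 dB


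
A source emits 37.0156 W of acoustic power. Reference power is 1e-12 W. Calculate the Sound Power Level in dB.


Given values:
  W = 37.0156 W
  W_ref = 1e-12 W
Formula: SWL = 10 * log10(W / W_ref)
Compute ratio: W / W_ref = 37015600000000
Compute log10: log10(37015600000000) = 13.568385
Multiply: SWL = 10 * 13.568385 = 135.68

135.68 dB


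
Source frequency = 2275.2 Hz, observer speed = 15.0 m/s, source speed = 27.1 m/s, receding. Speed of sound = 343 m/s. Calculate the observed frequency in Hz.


Given values:
  f_s = 2275.2 Hz, v_o = 15.0 m/s, v_s = 27.1 m/s
  Direction: receding
Formula: f_o = f_s * (c - v_o) / (c + v_s)
Numerator: c - v_o = 343 - 15.0 = 328.0
Denominator: c + v_s = 343 + 27.1 = 370.1
f_o = 2275.2 * 328.0 / 370.1 = 2016.39

2016.39 Hz


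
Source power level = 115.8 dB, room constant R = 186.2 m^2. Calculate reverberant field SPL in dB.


Given values:
  Lw = 115.8 dB, R = 186.2 m^2
Formula: SPL = Lw + 10 * log10(4 / R)
Compute 4 / R = 4 / 186.2 = 0.021482
Compute 10 * log10(0.021482) = -16.6793
SPL = 115.8 + (-16.6793) = 99.12

99.12 dB


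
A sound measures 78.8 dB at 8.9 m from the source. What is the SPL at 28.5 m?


Given values:
  SPL1 = 78.8 dB, r1 = 8.9 m, r2 = 28.5 m
Formula: SPL2 = SPL1 - 20 * log10(r2 / r1)
Compute ratio: r2 / r1 = 28.5 / 8.9 = 3.2022
Compute log10: log10(3.2022) = 0.505448
Compute drop: 20 * 0.505448 = 10.109
SPL2 = 78.8 - 10.109 = 68.69

68.69 dB


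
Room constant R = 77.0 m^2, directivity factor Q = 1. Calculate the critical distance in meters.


Given values:
  R = 77.0 m^2, Q = 1
Formula: d_c = 0.141 * sqrt(Q * R)
Compute Q * R = 1 * 77.0 = 77.0
Compute sqrt(77.0) = 8.775
d_c = 0.141 * 8.775 = 1.237

1.237 m


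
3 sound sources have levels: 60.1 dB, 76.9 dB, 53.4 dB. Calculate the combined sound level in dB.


Formula: L_total = 10 * log10( sum(10^(Li/10)) )
  Source 1: 10^(60.1/10) = 1023292.9923
  Source 2: 10^(76.9/10) = 48977881.9368
  Source 3: 10^(53.4/10) = 218776.1624
Sum of linear values = 50219951.0915
L_total = 10 * log10(50219951.0915) = 77.01

77.01 dB


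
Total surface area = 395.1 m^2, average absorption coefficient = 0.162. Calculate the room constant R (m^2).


Given values:
  S = 395.1 m^2, alpha = 0.162
Formula: R = S * alpha / (1 - alpha)
Numerator: 395.1 * 0.162 = 64.0062
Denominator: 1 - 0.162 = 0.838
R = 64.0062 / 0.838 = 76.38

76.38 m^2


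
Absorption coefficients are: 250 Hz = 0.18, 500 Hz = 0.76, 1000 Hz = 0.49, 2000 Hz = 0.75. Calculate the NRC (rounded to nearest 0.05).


Given values:
  a_250 = 0.18, a_500 = 0.76
  a_1000 = 0.49, a_2000 = 0.75
Formula: NRC = (a250 + a500 + a1000 + a2000) / 4
Sum = 0.18 + 0.76 + 0.49 + 0.75 = 2.18
NRC = 2.18 / 4 = 0.545
Rounded to nearest 0.05: 0.55

0.55


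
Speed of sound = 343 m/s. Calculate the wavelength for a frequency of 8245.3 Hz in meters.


Given values:
  c = 343 m/s, f = 8245.3 Hz
Formula: lambda = c / f
lambda = 343 / 8245.3
lambda = 0.0416

0.0416 m


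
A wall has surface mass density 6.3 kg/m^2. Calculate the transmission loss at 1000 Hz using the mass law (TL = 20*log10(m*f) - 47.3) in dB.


Given values:
  m = 6.3 kg/m^2, f = 1000 Hz
Formula: TL = 20 * log10(m * f) - 47.3
Compute m * f = 6.3 * 1000 = 6300.0
Compute log10(6300.0) = 3.799341
Compute 20 * 3.799341 = 75.9868
TL = 75.9868 - 47.3 = 28.69

28.69 dB


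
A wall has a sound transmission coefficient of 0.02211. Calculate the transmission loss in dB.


Given values:
  tau = 0.02211
Formula: TL = 10 * log10(1 / tau)
Compute 1 / tau = 1 / 0.02211 = 45.2284
Compute log10(45.2284) = 1.655411
TL = 10 * 1.655411 = 16.55

16.55 dB


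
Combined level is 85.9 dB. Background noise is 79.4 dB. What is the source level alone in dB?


Given values:
  L_total = 85.9 dB, L_bg = 79.4 dB
Formula: L_source = 10 * log10(10^(L_total/10) - 10^(L_bg/10))
Convert to linear:
  10^(85.9/10) = 389045144.9943
  10^(79.4/10) = 87096358.9956
Difference: 389045144.9943 - 87096358.9956 = 301948785.9987
L_source = 10 * log10(301948785.9987) = 84.8

84.8 dB


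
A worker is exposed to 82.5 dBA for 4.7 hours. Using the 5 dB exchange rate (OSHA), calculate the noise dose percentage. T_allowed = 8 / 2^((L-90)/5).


Given values:
  L = 82.5 dBA, T = 4.7 hours
Formula: T_allowed = 8 / 2^((L - 90) / 5)
Compute exponent: (82.5 - 90) / 5 = -1.5
Compute 2^(-1.5) = 0.353553
T_allowed = 8 / 0.353553 = 22.627442 hours
Dose = (T / T_allowed) * 100
Dose = (4.7 / 22.627442) * 100 = 20.77

20.77 %


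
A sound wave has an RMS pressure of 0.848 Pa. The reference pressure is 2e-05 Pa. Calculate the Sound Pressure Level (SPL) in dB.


Given values:
  p = 0.848 Pa
  p_ref = 2e-05 Pa
Formula: SPL = 20 * log10(p / p_ref)
Compute ratio: p / p_ref = 0.848 / 2e-05 = 42400
Compute log10: log10(42400) = 4.627366
Multiply: SPL = 20 * 4.627366 = 92.55

92.55 dB


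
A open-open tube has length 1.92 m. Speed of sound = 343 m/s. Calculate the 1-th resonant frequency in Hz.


Given values:
  Tube type: open-open, L = 1.92 m, c = 343 m/s, n = 1
Formula: f_n = n * c / (2 * L)
Compute 2 * L = 2 * 1.92 = 3.84
f = 1 * 343 / 3.84
f = 89.32

89.32 Hz


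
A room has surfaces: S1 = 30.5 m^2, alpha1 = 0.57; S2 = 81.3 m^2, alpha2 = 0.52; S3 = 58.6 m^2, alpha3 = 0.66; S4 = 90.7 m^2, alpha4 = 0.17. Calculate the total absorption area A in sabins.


Given surfaces:
  Surface 1: 30.5 * 0.57 = 17.385
  Surface 2: 81.3 * 0.52 = 42.276
  Surface 3: 58.6 * 0.66 = 38.676
  Surface 4: 90.7 * 0.17 = 15.419
Formula: A = sum(Si * alpha_i)
A = 17.385 + 42.276 + 38.676 + 15.419
A = 113.76

113.76 sabins
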